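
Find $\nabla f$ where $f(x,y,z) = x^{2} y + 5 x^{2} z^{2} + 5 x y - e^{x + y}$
(2*x*y + 10*x*z**2 + 5*y - exp(x + y), x**2 + 5*x - exp(x + y), 10*x**2*z)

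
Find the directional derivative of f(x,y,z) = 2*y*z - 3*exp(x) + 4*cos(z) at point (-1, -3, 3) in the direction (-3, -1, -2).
sqrt(14)*(9 + 2*E*(4*sin(3) + 3))*exp(-1)/14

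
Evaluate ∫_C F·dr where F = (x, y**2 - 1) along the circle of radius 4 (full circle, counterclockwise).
0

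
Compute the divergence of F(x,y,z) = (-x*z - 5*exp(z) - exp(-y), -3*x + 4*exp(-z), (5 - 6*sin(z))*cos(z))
-z - 5*sin(z) - 6*cos(2*z)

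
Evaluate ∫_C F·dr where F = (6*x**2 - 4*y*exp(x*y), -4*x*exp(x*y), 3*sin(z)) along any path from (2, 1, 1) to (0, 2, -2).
-20 - 3*cos(2) + 3*cos(1) + 4*exp(2)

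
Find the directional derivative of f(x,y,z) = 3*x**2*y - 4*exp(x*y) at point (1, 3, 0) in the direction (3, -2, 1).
sqrt(14)*(24/7 - 2*exp(3))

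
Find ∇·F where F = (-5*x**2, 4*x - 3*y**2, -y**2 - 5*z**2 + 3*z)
-10*x - 6*y - 10*z + 3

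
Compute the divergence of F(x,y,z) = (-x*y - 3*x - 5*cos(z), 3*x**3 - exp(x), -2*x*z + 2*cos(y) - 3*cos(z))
-2*x - y + 3*sin(z) - 3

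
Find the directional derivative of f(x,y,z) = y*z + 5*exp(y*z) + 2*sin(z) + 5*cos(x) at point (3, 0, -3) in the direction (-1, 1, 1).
sqrt(3)*(-18 + 2*cos(3) + 5*sin(3))/3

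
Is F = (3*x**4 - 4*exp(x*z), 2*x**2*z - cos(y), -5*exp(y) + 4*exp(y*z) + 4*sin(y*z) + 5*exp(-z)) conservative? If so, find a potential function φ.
No, ∇×F = (-2*x**2 + 4*z*exp(y*z) + 4*z*cos(y*z) - 5*exp(y), -4*x*exp(x*z), 4*x*z) ≠ 0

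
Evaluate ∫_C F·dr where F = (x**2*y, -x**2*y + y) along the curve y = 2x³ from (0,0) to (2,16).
-704/3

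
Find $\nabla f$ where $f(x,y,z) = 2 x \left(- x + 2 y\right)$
(-4*x + 4*y, 4*x, 0)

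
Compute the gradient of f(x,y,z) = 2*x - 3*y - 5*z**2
(2, -3, -10*z)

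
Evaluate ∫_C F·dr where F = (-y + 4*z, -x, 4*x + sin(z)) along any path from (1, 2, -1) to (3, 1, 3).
cos(1) - cos(3) + 39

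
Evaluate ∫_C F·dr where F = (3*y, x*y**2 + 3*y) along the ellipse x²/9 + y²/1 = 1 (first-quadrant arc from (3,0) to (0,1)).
3/2 - 33*pi/16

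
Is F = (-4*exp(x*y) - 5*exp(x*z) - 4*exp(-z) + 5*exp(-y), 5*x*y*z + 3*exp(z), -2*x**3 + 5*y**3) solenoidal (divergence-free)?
No, ∇·F = 5*x*z - 4*y*exp(x*y) - 5*z*exp(x*z)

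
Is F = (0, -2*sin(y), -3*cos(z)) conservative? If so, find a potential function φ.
Yes, F is conservative. φ = -3*sin(z) + 2*cos(y)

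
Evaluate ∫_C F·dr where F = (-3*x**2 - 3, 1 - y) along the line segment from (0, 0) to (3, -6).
-60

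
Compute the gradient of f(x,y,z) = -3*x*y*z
(-3*y*z, -3*x*z, -3*x*y)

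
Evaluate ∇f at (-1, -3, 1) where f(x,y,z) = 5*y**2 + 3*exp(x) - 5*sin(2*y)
(3*exp(-1), -30 - 10*cos(6), 0)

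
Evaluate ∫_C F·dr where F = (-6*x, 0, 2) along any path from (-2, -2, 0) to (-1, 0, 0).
9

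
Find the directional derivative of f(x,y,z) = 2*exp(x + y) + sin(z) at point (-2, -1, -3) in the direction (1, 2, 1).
sqrt(6)*(exp(3)*cos(3) + 6)*exp(-3)/6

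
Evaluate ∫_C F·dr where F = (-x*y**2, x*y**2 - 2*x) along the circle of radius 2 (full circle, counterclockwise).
-4*pi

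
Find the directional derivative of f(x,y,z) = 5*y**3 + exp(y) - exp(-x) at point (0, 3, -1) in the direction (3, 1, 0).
sqrt(10)*(exp(3) + 138)/10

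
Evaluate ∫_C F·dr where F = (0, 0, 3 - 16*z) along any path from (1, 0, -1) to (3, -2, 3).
-52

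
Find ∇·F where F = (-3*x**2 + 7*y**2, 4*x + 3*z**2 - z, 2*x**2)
-6*x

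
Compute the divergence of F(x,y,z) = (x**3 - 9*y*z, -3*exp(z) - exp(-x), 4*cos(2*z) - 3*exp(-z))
3*x**2 - 8*sin(2*z) + 3*exp(-z)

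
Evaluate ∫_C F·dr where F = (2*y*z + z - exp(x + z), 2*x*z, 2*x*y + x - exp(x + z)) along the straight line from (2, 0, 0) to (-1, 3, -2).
-exp(-3) + exp(2) + 14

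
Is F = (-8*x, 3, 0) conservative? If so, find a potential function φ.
Yes, F is conservative. φ = -4*x**2 + 3*y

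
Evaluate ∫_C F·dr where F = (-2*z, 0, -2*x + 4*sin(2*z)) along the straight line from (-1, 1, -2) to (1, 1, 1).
2*cos(4) - 2*cos(2) + 2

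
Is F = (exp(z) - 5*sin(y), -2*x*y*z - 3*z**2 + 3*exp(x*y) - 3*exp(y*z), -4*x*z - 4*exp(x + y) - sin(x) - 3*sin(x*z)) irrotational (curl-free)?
No, ∇×F = (2*x*y + 3*y*exp(y*z) + 6*z - 4*exp(x + y), 3*z*cos(x*z) + 4*z + exp(z) + 4*exp(x + y) + cos(x), -2*y*z + 3*y*exp(x*y) + 5*cos(y))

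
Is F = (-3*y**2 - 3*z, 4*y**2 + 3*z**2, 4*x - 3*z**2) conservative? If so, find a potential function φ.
No, ∇×F = (-6*z, -7, 6*y) ≠ 0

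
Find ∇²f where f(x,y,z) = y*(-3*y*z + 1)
-6*z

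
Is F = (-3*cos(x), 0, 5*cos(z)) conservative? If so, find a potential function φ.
Yes, F is conservative. φ = -3*sin(x) + 5*sin(z)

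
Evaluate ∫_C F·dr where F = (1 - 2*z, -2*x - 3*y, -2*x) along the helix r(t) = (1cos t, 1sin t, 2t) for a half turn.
-2 + 3*pi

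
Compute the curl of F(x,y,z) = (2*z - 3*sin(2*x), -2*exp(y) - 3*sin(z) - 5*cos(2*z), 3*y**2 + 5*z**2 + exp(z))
(6*y - 10*sin(2*z) + 3*cos(z), 2, 0)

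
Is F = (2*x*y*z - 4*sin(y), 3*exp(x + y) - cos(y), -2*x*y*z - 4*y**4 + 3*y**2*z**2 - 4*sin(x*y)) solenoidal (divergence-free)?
No, ∇·F = -2*x*y + 6*y**2*z + 2*y*z + 3*exp(x + y) + sin(y)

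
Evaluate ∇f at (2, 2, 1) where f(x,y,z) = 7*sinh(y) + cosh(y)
(0, sinh(2) + 7*cosh(2), 0)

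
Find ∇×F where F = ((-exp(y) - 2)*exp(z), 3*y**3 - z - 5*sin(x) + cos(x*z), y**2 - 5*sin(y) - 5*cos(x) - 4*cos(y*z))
(x*sin(x*z) + 2*y + 4*z*sin(y*z) - 5*cos(y) + 1, -(exp(y) + 2)*exp(z) - 5*sin(x), -z*sin(x*z) + exp(y + z) - 5*cos(x))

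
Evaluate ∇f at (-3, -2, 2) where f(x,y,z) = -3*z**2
(0, 0, -12)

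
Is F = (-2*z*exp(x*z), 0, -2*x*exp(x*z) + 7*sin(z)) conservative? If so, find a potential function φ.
Yes, F is conservative. φ = -2*exp(x*z) - 7*cos(z)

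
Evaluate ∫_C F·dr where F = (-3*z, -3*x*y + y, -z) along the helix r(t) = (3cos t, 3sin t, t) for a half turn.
-54 - pi**2/2 + 9*pi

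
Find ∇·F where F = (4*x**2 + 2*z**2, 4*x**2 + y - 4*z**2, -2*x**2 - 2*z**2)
8*x - 4*z + 1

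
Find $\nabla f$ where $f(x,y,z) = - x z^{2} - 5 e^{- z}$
(-z**2, 0, -2*x*z + 5*exp(-z))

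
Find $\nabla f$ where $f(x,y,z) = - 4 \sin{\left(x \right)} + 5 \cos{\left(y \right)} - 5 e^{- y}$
(-4*cos(x), -5*sin(y) + 5*exp(-y), 0)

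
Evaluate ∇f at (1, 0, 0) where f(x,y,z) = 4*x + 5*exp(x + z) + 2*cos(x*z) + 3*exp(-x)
(-3*exp(-1) + 4 + 5*E, 0, 5*E)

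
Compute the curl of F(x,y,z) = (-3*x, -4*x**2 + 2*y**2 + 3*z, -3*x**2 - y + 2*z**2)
(-4, 6*x, -8*x)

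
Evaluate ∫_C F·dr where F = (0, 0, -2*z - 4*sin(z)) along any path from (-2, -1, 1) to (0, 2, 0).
5 - 4*cos(1)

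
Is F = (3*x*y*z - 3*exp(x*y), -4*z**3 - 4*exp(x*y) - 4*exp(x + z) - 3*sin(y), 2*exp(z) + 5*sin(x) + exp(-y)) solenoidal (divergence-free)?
No, ∇·F = -4*x*exp(x*y) + 3*y*z - 3*y*exp(x*y) + 2*exp(z) - 3*cos(y)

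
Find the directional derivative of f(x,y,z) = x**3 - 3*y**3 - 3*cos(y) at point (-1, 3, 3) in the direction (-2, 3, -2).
3*sqrt(17)*(-83 + 3*sin(3))/17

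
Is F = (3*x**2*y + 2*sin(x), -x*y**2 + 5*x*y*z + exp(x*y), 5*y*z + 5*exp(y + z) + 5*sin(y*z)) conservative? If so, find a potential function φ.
No, ∇×F = (-5*x*y + 5*z*cos(y*z) + 5*z + 5*exp(y + z), 0, -3*x**2 - y**2 + 5*y*z + y*exp(x*y)) ≠ 0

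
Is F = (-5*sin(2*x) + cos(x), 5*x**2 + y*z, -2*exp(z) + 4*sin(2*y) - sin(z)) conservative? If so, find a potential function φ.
No, ∇×F = (-y + 8*cos(2*y), 0, 10*x) ≠ 0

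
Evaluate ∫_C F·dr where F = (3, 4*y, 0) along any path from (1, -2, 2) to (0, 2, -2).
-3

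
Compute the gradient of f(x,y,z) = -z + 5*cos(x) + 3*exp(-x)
(-5*sin(x) - 3*exp(-x), 0, -1)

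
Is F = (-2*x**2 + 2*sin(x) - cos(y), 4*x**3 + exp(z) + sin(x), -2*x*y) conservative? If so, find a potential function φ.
No, ∇×F = (-2*x - exp(z), 2*y, 12*x**2 - sin(y) + cos(x)) ≠ 0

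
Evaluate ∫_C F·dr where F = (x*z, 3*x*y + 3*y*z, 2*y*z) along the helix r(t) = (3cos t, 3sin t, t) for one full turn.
-21*pi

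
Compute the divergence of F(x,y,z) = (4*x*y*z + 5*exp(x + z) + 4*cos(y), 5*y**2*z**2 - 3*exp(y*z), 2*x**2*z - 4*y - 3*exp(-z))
2*x**2 + 10*y*z**2 + 4*y*z - 3*z*exp(y*z) + 5*exp(x + z) + 3*exp(-z)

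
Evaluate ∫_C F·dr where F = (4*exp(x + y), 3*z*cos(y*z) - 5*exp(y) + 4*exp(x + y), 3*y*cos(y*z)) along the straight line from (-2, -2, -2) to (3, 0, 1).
-5 - 4*exp(-4) + 5*exp(-2) - 3*sin(4) + 4*exp(3)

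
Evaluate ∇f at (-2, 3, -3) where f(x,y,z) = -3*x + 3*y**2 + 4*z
(-3, 18, 4)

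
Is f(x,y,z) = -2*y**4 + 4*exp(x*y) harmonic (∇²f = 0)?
No, ∇²f = 4*x**2*exp(x*y) + 4*y**2*exp(x*y) - 24*y**2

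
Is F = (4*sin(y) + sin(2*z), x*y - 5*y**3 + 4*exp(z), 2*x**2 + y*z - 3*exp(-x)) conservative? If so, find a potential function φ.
No, ∇×F = (z - 4*exp(z), -4*x + 2*cos(2*z) - 3*exp(-x), y - 4*cos(y)) ≠ 0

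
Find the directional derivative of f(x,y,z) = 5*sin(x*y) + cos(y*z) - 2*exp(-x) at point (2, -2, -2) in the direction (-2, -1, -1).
sqrt(6)*(5*exp(2)*cos(4) - 2 - 2*exp(2)*sin(4))*exp(-2)/3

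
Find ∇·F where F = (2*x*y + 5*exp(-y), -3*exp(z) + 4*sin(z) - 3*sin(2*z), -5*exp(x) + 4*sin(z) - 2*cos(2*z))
2*y + 4*sin(2*z) + 4*cos(z)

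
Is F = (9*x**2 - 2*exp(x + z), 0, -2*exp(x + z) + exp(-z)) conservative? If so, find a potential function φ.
Yes, F is conservative. φ = 3*x**3 - 2*exp(x + z) - exp(-z)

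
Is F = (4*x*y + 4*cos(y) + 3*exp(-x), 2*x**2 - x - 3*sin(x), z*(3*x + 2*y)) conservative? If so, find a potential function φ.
No, ∇×F = (2*z, -3*z, 4*sin(y) - 3*cos(x) - 1) ≠ 0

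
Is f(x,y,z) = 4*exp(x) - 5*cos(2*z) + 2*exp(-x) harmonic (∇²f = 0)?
No, ∇²f = 4*exp(x) + 20*cos(2*z) + 2*exp(-x)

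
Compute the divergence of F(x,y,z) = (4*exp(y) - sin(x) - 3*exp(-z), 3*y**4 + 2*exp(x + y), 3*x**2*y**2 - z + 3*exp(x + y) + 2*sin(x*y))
12*y**3 + 2*exp(x + y) - cos(x) - 1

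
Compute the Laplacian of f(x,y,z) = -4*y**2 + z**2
-6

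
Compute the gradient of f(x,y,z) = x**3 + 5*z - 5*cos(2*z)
(3*x**2, 0, 10*sin(2*z) + 5)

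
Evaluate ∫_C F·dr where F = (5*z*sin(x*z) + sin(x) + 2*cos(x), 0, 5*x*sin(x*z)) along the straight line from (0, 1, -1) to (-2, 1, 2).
-2*sin(2) - cos(2) - 5*cos(4) + 6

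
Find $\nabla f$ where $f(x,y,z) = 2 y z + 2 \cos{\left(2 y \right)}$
(0, 2*z - 4*sin(2*y), 2*y)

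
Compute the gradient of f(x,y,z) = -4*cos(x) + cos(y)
(4*sin(x), -sin(y), 0)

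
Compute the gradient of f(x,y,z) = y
(0, 1, 0)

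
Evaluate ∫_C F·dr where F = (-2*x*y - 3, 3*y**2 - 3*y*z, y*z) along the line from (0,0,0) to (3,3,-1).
10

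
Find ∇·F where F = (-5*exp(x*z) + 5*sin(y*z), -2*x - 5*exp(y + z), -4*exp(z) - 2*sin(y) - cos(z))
-5*z*exp(x*z) - 4*exp(z) - 5*exp(y + z) + sin(z)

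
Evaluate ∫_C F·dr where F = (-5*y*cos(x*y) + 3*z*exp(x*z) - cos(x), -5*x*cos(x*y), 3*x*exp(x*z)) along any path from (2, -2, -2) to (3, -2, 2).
5*sin(6) - sin(3) - 3*exp(-4) + sin(2) - 5*sin(4) + 3*exp(6)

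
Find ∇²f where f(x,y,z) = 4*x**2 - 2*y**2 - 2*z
4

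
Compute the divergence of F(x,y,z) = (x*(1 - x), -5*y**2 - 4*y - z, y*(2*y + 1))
-2*x - 10*y - 3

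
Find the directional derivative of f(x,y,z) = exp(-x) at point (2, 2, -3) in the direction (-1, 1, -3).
sqrt(11)*exp(-2)/11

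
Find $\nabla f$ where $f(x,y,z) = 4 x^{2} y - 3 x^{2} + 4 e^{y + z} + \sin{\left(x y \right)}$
(8*x*y - 6*x + y*cos(x*y), 4*x**2 + x*cos(x*y) + 4*exp(y + z), 4*exp(y + z))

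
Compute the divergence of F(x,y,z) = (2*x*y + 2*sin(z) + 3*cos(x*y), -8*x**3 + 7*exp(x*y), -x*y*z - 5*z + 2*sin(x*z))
-x*y + 7*x*exp(x*y) + 2*x*cos(x*z) - 3*y*sin(x*y) + 2*y - 5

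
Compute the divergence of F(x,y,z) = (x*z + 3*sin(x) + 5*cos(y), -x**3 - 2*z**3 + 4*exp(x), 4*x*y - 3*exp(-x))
z + 3*cos(x)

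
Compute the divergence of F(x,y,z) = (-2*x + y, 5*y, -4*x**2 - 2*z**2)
3 - 4*z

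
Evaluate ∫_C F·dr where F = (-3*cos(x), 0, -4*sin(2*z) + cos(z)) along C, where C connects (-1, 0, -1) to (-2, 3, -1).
-3*sin(1) + 3*sin(2)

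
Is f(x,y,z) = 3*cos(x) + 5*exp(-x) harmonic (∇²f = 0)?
No, ∇²f = -3*cos(x) + 5*exp(-x)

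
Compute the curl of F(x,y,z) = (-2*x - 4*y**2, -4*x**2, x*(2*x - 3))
(0, 3 - 4*x, -8*x + 8*y)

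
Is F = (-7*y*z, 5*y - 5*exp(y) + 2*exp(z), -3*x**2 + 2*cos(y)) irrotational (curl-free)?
No, ∇×F = (-2*exp(z) - 2*sin(y), 6*x - 7*y, 7*z)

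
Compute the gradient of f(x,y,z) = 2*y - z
(0, 2, -1)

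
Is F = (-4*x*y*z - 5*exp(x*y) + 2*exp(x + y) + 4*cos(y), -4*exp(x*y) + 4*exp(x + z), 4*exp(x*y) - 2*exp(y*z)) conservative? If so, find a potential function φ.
No, ∇×F = (4*x*exp(x*y) - 2*z*exp(y*z) - 4*exp(x + z), 4*y*(-x - exp(x*y)), 4*x*z + 5*x*exp(x*y) - 4*y*exp(x*y) - 2*exp(x + y) + 4*exp(x + z) + 4*sin(y)) ≠ 0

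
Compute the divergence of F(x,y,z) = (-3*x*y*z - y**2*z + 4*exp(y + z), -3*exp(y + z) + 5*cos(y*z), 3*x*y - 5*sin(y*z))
-3*y*z - 5*y*cos(y*z) - 5*z*sin(y*z) - 3*exp(y + z)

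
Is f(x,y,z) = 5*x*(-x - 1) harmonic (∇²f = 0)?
No, ∇²f = -10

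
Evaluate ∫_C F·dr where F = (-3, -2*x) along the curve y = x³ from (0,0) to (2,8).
-30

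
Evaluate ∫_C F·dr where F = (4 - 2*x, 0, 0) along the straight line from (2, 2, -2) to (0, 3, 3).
-4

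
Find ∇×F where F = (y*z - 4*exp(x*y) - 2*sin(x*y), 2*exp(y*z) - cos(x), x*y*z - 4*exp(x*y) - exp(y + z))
(x*z - 4*x*exp(x*y) - 2*y*exp(y*z) - exp(y + z), y*(-z + 4*exp(x*y) + 1), 4*x*exp(x*y) + 2*x*cos(x*y) - z + sin(x))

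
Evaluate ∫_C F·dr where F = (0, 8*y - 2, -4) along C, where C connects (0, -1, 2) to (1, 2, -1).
18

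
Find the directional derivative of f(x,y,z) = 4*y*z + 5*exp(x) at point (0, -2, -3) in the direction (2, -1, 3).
-sqrt(14)/7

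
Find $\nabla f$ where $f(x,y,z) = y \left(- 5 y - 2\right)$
(0, -10*y - 2, 0)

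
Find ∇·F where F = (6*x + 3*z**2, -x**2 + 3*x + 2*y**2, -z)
4*y + 5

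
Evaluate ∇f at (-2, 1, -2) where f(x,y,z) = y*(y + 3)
(0, 5, 0)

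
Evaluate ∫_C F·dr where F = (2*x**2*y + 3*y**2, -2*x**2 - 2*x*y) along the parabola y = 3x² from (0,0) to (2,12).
-336/5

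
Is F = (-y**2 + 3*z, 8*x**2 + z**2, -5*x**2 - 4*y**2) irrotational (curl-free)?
No, ∇×F = (-8*y - 2*z, 10*x + 3, 16*x + 2*y)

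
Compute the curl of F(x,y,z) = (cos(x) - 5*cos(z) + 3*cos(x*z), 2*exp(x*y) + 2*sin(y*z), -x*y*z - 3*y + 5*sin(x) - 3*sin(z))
(-x*z - 2*y*cos(y*z) - 3, -3*x*sin(x*z) + y*z + 5*sin(z) - 5*cos(x), 2*y*exp(x*y))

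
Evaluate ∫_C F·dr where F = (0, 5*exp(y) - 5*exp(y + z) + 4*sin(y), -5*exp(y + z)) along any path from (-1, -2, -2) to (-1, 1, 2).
-5*exp(3) - 4*cos(1) + 4*cos(2) - 5*exp(-2) + 5*exp(-4) + 5*E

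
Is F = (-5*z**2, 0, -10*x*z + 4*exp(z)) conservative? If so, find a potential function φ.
Yes, F is conservative. φ = -5*x*z**2 + 4*exp(z)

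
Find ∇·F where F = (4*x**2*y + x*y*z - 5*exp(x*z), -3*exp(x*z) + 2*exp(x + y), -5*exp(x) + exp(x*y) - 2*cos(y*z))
8*x*y + y*z + 2*y*sin(y*z) - 5*z*exp(x*z) + 2*exp(x + y)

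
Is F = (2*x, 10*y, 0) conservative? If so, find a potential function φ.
Yes, F is conservative. φ = x**2 + 5*y**2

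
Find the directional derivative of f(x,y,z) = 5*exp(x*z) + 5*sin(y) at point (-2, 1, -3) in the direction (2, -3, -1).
-5*sqrt(14)*(3*cos(1) + 4*exp(6))/14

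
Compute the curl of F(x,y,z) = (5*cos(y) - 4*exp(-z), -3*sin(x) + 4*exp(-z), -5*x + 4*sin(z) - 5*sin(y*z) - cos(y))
(-5*z*cos(y*z) + sin(y) + 4*exp(-z), 5 + 4*exp(-z), 5*sin(y) - 3*cos(x))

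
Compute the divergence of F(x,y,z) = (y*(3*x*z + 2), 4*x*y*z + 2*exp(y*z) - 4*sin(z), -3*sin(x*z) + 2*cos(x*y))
4*x*z - 3*x*cos(x*z) + 3*y*z + 2*z*exp(y*z)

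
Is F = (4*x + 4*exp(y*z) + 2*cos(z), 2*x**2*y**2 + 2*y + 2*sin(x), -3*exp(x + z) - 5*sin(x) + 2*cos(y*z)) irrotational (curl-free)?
No, ∇×F = (-2*z*sin(y*z), 4*y*exp(y*z) + 3*exp(x + z) - 2*sin(z) + 5*cos(x), 4*x*y**2 - 4*z*exp(y*z) + 2*cos(x))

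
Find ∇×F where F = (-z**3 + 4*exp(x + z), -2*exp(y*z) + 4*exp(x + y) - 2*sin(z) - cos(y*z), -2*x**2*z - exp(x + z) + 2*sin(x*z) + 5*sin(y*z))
(2*y*exp(y*z) - y*sin(y*z) + 5*z*cos(y*z) + 2*cos(z), 4*x*z - 3*z**2 - 2*z*cos(x*z) + 5*exp(x + z), 4*exp(x + y))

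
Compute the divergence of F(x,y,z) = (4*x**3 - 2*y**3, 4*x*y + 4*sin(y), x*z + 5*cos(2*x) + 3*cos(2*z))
12*x**2 + 5*x - 6*sin(2*z) + 4*cos(y)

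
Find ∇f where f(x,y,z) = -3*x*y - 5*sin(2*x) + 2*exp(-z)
(-3*y - 10*cos(2*x), -3*x, -2*exp(-z))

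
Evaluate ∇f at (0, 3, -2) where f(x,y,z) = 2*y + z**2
(0, 2, -4)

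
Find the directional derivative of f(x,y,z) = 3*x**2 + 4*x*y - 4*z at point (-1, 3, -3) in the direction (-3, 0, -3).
-sqrt(2)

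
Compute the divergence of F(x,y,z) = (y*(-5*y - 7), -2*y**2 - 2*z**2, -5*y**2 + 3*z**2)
-4*y + 6*z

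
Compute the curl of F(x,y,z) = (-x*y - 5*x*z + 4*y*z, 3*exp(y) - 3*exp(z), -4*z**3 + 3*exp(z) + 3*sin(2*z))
(3*exp(z), -5*x + 4*y, x - 4*z)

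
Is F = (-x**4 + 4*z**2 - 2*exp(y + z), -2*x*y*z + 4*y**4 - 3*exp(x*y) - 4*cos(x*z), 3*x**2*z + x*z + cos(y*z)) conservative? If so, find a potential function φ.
No, ∇×F = (2*x*y - 4*x*sin(x*z) - z*sin(y*z), -6*x*z + 7*z - 2*exp(y + z), -2*y*z - 3*y*exp(x*y) + 4*z*sin(x*z) + 2*exp(y + z)) ≠ 0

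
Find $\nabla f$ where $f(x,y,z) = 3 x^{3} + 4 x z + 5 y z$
(9*x**2 + 4*z, 5*z, 4*x + 5*y)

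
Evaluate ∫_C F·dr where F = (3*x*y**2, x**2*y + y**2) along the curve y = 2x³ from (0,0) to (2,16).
6400/3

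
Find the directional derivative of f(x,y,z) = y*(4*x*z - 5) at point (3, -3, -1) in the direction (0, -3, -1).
87*sqrt(10)/10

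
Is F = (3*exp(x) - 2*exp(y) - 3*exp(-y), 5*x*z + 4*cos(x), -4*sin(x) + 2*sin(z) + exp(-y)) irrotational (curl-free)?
No, ∇×F = (-5*x - exp(-y), 4*cos(x), 5*z + 2*exp(y) - 4*sin(x) - 3*exp(-y))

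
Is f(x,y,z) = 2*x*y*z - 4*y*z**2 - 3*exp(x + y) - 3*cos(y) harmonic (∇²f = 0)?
No, ∇²f = -8*y - 6*exp(x + y) + 3*cos(y)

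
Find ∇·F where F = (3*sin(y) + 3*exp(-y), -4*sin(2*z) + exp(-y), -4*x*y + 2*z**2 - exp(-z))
4*z + exp(-z) - exp(-y)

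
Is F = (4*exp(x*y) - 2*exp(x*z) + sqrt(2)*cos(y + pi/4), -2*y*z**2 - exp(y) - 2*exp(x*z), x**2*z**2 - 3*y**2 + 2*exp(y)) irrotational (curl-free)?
No, ∇×F = (2*x*exp(x*z) + 4*y*z - 6*y + 2*exp(y), 2*x*(-z**2 - exp(x*z)), -4*x*exp(x*y) - 2*z*exp(x*z) + sqrt(2)*sin(y + pi/4))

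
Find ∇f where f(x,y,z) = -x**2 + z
(-2*x, 0, 1)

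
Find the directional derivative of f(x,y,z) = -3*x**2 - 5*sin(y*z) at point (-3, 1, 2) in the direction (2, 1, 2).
12 - 20*cos(2)/3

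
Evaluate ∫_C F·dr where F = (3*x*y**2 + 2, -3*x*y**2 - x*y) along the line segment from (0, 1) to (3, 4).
-15/2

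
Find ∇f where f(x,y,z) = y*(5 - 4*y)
(0, 5 - 8*y, 0)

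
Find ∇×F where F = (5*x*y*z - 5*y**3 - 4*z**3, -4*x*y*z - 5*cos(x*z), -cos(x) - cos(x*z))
(x*(4*y - 5*sin(x*z)), 5*x*y - 12*z**2 - z*sin(x*z) - sin(x), -5*x*z + 15*y**2 - 4*y*z + 5*z*sin(x*z))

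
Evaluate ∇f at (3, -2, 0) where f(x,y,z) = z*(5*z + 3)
(0, 0, 3)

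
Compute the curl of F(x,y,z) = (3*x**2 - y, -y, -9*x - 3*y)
(-3, 9, 1)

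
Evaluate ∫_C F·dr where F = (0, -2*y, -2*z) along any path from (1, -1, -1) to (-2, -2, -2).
-6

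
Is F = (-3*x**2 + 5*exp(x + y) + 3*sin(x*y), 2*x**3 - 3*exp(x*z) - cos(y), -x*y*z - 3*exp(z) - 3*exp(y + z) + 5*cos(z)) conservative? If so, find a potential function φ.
No, ∇×F = (-x*z + 3*x*exp(x*z) - 3*exp(y + z), y*z, 6*x**2 - 3*x*cos(x*y) - 3*z*exp(x*z) - 5*exp(x + y)) ≠ 0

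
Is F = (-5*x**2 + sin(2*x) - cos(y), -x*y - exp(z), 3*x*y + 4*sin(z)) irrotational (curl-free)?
No, ∇×F = (3*x + exp(z), -3*y, -y - sin(y))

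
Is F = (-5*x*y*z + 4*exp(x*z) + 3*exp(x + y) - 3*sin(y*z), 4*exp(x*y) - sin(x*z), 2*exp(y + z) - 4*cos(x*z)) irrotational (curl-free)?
No, ∇×F = (x*cos(x*z) + 2*exp(y + z), -5*x*y + 4*x*exp(x*z) - 3*y*cos(y*z) - 4*z*sin(x*z), 5*x*z + 4*y*exp(x*y) - z*cos(x*z) + 3*z*cos(y*z) - 3*exp(x + y))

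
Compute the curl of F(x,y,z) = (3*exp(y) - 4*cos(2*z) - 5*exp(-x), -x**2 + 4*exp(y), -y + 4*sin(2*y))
(8*cos(2*y) - 1, 8*sin(2*z), -2*x - 3*exp(y))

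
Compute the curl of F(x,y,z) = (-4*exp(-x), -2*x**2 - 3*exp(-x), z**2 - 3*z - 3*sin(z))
(0, 0, -4*x + 3*exp(-x))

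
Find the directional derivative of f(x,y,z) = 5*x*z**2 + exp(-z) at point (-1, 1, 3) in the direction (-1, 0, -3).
3*sqrt(10)*(1 + 15*exp(3))*exp(-3)/10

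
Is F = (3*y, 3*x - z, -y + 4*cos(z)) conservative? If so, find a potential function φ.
Yes, F is conservative. φ = 3*x*y - y*z + 4*sin(z)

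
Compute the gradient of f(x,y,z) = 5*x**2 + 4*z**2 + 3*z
(10*x, 0, 8*z + 3)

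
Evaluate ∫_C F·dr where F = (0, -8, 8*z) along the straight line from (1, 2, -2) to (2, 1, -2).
8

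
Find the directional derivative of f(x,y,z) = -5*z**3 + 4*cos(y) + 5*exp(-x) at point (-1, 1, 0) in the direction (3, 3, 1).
-3*sqrt(19)*(4*sin(1) + 5*E)/19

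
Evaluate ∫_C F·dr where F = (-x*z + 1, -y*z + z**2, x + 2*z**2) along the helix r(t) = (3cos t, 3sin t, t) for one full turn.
12*pi + 16*pi**3/3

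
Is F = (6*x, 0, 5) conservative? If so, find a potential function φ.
Yes, F is conservative. φ = 3*x**2 + 5*z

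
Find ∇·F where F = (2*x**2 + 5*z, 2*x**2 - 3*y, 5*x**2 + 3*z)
4*x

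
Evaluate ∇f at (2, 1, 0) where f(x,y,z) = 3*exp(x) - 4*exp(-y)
(3*exp(2), 4*exp(-1), 0)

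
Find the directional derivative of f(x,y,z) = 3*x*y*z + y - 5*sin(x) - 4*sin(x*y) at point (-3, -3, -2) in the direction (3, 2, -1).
5*sqrt(14)*(12*cos(9) - 3*cos(3) + 13)/14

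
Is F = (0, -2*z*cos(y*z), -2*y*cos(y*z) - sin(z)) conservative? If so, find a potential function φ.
Yes, F is conservative. φ = -2*sin(y*z) + cos(z)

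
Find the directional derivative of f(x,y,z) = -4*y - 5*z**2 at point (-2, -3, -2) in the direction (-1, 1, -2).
-22*sqrt(6)/3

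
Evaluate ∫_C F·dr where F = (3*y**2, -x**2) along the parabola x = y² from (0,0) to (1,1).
13/10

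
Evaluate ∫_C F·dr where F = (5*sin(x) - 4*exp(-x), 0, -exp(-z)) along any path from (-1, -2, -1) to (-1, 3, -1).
0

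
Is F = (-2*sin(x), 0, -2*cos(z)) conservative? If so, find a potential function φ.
Yes, F is conservative. φ = -2*sin(z) + 2*cos(x)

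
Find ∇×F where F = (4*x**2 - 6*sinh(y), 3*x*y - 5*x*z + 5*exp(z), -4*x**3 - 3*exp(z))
(5*x - 5*exp(z), 12*x**2, 3*y - 5*z + 6*cosh(y))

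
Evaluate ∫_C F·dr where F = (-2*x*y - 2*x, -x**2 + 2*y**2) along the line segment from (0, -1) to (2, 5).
60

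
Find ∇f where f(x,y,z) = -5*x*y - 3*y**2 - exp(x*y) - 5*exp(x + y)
(-y*exp(x*y) - 5*y - 5*exp(x + y), -x*exp(x*y) - 5*x - 6*y - 5*exp(x + y), 0)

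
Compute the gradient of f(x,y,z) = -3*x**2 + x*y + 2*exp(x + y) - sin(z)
(-6*x + y + 2*exp(x + y), x + 2*exp(x + y), -cos(z))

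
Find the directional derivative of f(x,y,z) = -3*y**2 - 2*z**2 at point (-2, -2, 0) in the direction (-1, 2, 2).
8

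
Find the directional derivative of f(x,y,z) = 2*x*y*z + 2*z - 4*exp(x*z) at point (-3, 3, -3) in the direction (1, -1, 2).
sqrt(6)*(-34/3 + 6*exp(9))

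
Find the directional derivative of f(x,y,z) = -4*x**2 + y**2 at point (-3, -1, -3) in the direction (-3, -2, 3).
-34*sqrt(22)/11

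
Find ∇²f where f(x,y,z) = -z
0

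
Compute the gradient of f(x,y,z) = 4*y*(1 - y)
(0, 4 - 8*y, 0)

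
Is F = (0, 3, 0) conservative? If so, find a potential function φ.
Yes, F is conservative. φ = 3*y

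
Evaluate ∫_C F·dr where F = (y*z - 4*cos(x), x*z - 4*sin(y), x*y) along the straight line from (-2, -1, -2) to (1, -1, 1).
-4*sin(2) - 4*sin(1) + 3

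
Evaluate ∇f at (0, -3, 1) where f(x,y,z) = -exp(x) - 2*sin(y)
(-1, -2*cos(3), 0)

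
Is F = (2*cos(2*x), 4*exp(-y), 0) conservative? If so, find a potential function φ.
Yes, F is conservative. φ = sin(2*x) - 4*exp(-y)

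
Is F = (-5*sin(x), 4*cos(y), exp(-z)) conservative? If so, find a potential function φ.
Yes, F is conservative. φ = 4*sin(y) + 5*cos(x) - exp(-z)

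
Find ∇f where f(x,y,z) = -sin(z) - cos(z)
(0, 0, sin(z) - cos(z))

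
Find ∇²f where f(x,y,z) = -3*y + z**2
2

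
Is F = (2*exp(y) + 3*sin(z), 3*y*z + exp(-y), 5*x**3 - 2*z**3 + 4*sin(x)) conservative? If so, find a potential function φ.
No, ∇×F = (-3*y, -15*x**2 - 4*cos(x) + 3*cos(z), -2*exp(y)) ≠ 0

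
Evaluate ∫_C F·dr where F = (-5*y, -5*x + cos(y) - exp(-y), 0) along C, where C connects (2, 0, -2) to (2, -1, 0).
-sin(1) + E + 9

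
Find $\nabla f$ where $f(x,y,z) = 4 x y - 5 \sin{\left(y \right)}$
(4*y, 4*x - 5*cos(y), 0)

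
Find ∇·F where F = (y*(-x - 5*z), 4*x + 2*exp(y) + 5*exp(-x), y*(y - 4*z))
-5*y + 2*exp(y)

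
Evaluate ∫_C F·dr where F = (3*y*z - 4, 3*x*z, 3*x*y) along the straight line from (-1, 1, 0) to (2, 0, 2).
-12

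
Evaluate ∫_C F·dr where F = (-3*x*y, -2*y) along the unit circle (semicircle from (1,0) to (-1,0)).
0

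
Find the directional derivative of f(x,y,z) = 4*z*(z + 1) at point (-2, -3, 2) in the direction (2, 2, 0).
0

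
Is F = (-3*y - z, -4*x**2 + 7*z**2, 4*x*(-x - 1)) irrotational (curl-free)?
No, ∇×F = (-14*z, 8*x + 3, 3 - 8*x)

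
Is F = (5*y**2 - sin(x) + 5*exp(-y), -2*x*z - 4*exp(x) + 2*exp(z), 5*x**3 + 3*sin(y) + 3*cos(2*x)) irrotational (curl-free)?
No, ∇×F = (2*x - 2*exp(z) + 3*cos(y), -15*x**2 + 6*sin(2*x), -10*y - 2*z - 4*exp(x) + 5*exp(-y))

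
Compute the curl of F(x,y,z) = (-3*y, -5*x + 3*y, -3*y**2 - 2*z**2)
(-6*y, 0, -2)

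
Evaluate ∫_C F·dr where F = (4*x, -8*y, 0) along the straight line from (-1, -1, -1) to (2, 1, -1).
6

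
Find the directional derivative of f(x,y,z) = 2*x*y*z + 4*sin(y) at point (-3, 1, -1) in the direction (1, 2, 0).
sqrt(5)*(8*cos(1)/5 + 2)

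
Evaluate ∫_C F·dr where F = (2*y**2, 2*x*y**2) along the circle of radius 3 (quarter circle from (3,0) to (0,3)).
-36 + 81*pi/8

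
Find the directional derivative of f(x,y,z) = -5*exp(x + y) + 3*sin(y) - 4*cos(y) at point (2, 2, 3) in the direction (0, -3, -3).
sqrt(2)*(-4*sin(2) - 3*cos(2) + 5*exp(4))/2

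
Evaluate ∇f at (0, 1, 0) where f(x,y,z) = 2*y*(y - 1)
(0, 2, 0)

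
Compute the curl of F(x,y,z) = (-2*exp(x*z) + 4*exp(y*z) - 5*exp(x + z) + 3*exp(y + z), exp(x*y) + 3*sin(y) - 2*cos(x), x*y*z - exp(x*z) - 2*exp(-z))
(x*z, -2*x*exp(x*z) - y*z + 4*y*exp(y*z) + z*exp(x*z) - 5*exp(x + z) + 3*exp(y + z), y*exp(x*y) - 4*z*exp(y*z) - 3*exp(y + z) + 2*sin(x))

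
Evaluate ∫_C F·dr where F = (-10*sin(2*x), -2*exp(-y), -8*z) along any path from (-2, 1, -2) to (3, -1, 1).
-5*cos(4) + 4*sinh(1) + 5*cos(6) + 12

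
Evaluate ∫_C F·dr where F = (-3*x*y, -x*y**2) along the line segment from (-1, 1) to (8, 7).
-2229/2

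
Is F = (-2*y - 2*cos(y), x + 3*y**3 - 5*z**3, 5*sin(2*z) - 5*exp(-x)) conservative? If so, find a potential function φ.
No, ∇×F = (15*z**2, -5*exp(-x), 3 - 2*sin(y)) ≠ 0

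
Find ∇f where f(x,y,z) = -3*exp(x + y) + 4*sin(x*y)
(4*y*cos(x*y) - 3*exp(x + y), 4*x*cos(x*y) - 3*exp(x + y), 0)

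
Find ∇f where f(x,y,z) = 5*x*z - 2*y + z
(5*z, -2, 5*x + 1)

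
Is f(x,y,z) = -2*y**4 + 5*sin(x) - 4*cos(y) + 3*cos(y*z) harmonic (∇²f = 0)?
No, ∇²f = -3*y**2*cos(y*z) - 24*y**2 - 3*z**2*cos(y*z) - 5*sin(x) + 4*cos(y)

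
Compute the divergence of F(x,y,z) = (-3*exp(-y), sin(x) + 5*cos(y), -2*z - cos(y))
-5*sin(y) - 2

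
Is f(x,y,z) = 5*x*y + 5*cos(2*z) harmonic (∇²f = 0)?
No, ∇²f = -20*cos(2*z)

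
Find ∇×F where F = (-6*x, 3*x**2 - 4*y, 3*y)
(3, 0, 6*x)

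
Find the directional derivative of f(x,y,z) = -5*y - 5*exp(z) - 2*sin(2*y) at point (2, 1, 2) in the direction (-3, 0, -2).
10*sqrt(13)*exp(2)/13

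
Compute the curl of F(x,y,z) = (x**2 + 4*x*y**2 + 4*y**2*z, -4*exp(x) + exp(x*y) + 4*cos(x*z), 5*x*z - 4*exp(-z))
(4*x*sin(x*z), 4*y**2 - 5*z, -8*x*y - 8*y*z + y*exp(x*y) - 4*z*sin(x*z) - 4*exp(x))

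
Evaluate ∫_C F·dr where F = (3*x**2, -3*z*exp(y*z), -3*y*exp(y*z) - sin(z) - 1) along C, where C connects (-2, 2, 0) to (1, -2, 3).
cos(3) - 3*exp(-6) + 8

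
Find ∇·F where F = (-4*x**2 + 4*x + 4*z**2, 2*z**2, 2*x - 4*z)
-8*x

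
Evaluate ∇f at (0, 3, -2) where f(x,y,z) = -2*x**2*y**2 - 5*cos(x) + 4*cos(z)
(0, 0, 4*sin(2))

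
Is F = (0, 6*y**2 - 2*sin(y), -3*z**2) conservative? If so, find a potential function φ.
Yes, F is conservative. φ = 2*y**3 - z**3 + 2*cos(y)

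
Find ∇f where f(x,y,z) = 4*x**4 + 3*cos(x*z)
(16*x**3 - 3*z*sin(x*z), 0, -3*x*sin(x*z))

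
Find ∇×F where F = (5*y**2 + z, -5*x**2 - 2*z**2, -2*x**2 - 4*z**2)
(4*z, 4*x + 1, -10*x - 10*y)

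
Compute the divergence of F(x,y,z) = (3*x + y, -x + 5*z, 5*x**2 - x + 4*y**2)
3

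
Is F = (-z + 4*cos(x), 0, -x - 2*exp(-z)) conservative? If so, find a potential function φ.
Yes, F is conservative. φ = -x*z + 4*sin(x) + 2*exp(-z)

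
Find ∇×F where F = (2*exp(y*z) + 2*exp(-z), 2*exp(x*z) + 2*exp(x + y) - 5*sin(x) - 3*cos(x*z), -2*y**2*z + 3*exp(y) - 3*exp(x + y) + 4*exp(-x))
(-2*x*exp(x*z) - 3*x*sin(x*z) - 4*y*z + 3*exp(y) - 3*exp(x + y), 2*y*exp(y*z) + 3*exp(x + y) - 2*exp(-z) + 4*exp(-x), 2*z*exp(x*z) - 2*z*exp(y*z) + 3*z*sin(x*z) + 2*exp(x + y) - 5*cos(x))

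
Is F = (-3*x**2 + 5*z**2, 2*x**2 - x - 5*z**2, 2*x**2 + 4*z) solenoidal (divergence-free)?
No, ∇·F = 4 - 6*x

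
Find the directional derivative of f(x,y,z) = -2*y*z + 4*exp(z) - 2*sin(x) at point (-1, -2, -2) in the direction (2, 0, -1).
-4*sqrt(5)*(1 + exp(2)*cos(1) + exp(2))*exp(-2)/5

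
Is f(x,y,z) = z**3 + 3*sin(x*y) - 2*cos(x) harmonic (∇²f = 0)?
No, ∇²f = -3*x**2*sin(x*y) - 3*y**2*sin(x*y) + 6*z + 2*cos(x)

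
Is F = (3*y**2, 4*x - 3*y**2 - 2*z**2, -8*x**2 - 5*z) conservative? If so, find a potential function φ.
No, ∇×F = (4*z, 16*x, 4 - 6*y) ≠ 0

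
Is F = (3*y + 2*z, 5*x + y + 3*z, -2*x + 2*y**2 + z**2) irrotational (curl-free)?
No, ∇×F = (4*y - 3, 4, 2)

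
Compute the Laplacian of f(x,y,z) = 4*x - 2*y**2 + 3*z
-4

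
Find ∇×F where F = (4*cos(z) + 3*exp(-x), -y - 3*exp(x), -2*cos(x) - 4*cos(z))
(0, -2*sin(x) - 4*sin(z), -3*exp(x))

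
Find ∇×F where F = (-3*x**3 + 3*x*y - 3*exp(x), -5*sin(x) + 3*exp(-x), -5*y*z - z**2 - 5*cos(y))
(-5*z + 5*sin(y), 0, -3*x - 5*cos(x) - 3*exp(-x))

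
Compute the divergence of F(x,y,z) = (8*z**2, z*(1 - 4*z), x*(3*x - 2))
0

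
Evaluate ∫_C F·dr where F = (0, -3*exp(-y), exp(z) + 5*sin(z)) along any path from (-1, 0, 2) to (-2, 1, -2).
-exp(2) - 3 + exp(-2) + 3*exp(-1)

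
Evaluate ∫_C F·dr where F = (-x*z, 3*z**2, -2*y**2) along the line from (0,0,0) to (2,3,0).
0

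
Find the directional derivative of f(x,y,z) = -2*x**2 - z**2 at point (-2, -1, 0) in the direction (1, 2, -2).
8/3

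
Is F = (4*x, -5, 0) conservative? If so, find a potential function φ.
Yes, F is conservative. φ = 2*x**2 - 5*y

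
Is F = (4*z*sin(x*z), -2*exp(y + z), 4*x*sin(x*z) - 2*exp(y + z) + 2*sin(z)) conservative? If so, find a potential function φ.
Yes, F is conservative. φ = -2*exp(y + z) - 2*cos(z) - 4*cos(x*z)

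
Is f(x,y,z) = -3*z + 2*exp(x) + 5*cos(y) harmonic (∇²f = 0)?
No, ∇²f = 2*exp(x) - 5*cos(y)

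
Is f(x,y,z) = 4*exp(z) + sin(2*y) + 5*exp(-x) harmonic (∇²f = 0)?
No, ∇²f = 4*exp(z) - 4*sin(2*y) + 5*exp(-x)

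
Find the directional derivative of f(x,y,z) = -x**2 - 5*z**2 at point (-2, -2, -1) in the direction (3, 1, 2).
16*sqrt(14)/7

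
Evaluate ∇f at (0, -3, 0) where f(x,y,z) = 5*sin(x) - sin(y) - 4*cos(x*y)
(5, -cos(3), 0)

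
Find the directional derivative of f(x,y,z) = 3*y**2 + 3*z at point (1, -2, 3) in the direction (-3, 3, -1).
-39*sqrt(19)/19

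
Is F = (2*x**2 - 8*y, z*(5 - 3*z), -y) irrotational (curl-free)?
No, ∇×F = (6*z - 6, 0, 8)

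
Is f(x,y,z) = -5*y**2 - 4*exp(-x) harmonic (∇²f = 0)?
No, ∇²f = -10 - 4*exp(-x)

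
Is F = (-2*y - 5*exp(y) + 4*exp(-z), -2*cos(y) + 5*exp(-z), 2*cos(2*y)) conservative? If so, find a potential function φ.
No, ∇×F = (-4*sin(2*y) + 5*exp(-z), -4*exp(-z), 5*exp(y) + 2) ≠ 0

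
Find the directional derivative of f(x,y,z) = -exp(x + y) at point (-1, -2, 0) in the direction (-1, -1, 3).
2*sqrt(11)*exp(-3)/11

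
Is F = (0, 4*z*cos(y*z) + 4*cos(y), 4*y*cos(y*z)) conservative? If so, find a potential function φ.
Yes, F is conservative. φ = 4*sin(y) + 4*sin(y*z)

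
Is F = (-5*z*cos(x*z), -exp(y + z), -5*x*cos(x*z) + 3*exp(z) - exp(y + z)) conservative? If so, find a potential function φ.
Yes, F is conservative. φ = 3*exp(z) - exp(y + z) - 5*sin(x*z)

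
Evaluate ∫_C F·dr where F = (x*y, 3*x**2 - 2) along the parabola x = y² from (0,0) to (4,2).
28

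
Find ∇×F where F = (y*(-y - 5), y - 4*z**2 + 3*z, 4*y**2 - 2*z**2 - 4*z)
(8*y + 8*z - 3, 0, 2*y + 5)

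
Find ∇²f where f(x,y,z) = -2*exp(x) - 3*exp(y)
-2*exp(x) - 3*exp(y)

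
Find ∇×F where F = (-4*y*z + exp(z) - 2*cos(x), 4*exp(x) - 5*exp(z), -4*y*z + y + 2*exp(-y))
(-4*z + 5*exp(z) + 1 - 2*exp(-y), -4*y + exp(z), 4*z + 4*exp(x))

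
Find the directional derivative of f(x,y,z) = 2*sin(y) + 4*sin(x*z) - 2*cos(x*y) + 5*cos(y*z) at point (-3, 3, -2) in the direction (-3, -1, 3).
sqrt(19)*(55*sin(6) - 12*cos(6) - 2*cos(3) + 12*sin(9))/19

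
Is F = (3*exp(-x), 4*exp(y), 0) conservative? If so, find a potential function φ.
Yes, F is conservative. φ = 4*exp(y) - 3*exp(-x)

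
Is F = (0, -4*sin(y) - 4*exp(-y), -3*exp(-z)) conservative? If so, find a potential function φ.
Yes, F is conservative. φ = 4*cos(y) + 3*exp(-z) + 4*exp(-y)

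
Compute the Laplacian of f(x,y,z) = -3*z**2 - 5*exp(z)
-5*exp(z) - 6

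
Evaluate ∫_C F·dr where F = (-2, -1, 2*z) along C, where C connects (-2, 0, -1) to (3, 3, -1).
-13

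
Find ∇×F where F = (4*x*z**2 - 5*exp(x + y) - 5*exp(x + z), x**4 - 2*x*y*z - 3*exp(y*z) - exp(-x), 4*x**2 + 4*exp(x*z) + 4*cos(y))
(2*x*y + 3*y*exp(y*z) - 4*sin(y), 8*x*z - 8*x - 4*z*exp(x*z) - 5*exp(x + z), 4*x**3 - 2*y*z + 5*exp(x + y) + exp(-x))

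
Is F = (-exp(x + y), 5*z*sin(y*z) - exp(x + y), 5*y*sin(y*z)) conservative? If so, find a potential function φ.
Yes, F is conservative. φ = -exp(x + y) - 5*cos(y*z)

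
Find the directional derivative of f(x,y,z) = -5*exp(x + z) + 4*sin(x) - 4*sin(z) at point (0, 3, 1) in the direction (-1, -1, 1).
-4*sqrt(3)*(cos(1) + 1)/3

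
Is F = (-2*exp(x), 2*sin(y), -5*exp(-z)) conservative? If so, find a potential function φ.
Yes, F is conservative. φ = -2*exp(x) - 2*cos(y) + 5*exp(-z)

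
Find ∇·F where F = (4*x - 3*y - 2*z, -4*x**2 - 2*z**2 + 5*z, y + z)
5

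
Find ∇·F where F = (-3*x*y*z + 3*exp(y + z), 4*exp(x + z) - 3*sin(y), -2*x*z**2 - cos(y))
-4*x*z - 3*y*z - 3*cos(y)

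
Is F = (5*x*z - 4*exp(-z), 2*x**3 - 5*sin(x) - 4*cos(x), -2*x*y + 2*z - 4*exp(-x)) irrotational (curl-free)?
No, ∇×F = (-2*x, 5*x + 2*y + 4*exp(-z) - 4*exp(-x), 6*x**2 + 4*sin(x) - 5*cos(x))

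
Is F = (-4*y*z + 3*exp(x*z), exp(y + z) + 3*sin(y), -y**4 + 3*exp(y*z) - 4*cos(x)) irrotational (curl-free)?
No, ∇×F = (-4*y**3 + 3*z*exp(y*z) - exp(y + z), 3*x*exp(x*z) - 4*y - 4*sin(x), 4*z)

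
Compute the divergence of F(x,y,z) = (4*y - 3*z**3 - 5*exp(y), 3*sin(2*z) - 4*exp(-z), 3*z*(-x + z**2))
-3*x + 9*z**2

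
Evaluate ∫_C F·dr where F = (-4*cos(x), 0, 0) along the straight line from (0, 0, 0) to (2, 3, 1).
-4*sin(2)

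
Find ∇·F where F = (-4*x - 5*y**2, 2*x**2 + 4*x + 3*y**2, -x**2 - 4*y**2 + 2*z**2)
6*y + 4*z - 4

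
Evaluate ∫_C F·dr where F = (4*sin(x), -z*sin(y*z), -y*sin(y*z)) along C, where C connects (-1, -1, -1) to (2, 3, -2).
cos(6) + 3*cos(1) - 4*cos(2)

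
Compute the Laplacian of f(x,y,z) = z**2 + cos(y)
2 - cos(y)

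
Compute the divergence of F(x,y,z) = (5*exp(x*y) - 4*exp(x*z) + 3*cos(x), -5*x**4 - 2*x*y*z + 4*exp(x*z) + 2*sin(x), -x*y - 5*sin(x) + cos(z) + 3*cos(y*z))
-2*x*z + 5*y*exp(x*y) - 3*y*sin(y*z) - 4*z*exp(x*z) - 3*sin(x) - sin(z)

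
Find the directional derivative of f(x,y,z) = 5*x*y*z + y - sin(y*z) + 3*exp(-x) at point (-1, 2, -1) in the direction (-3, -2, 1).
sqrt(14)*(-4*cos(2) + 8 + 9*E)/14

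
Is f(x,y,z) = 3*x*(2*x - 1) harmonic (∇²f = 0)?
No, ∇²f = 12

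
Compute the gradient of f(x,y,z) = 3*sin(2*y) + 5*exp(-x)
(-5*exp(-x), 6*cos(2*y), 0)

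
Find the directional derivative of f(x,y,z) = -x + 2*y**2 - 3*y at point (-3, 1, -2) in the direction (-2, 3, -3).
5*sqrt(22)/22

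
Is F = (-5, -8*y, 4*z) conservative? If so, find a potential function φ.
Yes, F is conservative. φ = -5*x - 4*y**2 + 2*z**2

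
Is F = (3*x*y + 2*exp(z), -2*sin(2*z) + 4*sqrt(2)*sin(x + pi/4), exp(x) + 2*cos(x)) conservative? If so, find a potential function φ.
No, ∇×F = (4*cos(2*z), -exp(x) + 2*exp(z) + 2*sin(x), -3*x + 4*sqrt(2)*cos(x + pi/4)) ≠ 0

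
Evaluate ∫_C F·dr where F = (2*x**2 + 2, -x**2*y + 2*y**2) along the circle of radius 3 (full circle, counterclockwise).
0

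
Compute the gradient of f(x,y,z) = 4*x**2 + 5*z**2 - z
(8*x, 0, 10*z - 1)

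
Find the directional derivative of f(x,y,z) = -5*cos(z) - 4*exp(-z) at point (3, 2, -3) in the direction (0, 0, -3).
-4*exp(3) + 5*sin(3)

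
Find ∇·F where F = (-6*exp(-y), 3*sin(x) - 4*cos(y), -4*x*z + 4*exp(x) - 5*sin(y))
-4*x + 4*sin(y)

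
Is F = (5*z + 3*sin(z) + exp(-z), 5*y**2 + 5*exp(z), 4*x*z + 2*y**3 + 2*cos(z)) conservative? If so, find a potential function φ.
No, ∇×F = (6*y**2 - 5*exp(z), -4*z + 3*cos(z) + 5 - exp(-z), 0) ≠ 0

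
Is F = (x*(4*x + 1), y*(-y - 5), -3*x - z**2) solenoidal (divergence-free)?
No, ∇·F = 8*x - 2*y - 2*z - 4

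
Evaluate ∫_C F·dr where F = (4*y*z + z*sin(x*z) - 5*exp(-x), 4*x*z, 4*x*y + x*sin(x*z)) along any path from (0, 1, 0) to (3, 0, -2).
-4 - cos(6) + 5*exp(-3)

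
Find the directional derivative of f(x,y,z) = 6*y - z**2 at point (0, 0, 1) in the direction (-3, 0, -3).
sqrt(2)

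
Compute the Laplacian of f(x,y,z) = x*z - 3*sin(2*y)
12*sin(2*y)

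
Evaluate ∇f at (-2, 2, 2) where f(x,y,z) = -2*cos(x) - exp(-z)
(-2*sin(2), 0, exp(-2))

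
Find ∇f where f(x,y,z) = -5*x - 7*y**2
(-5, -14*y, 0)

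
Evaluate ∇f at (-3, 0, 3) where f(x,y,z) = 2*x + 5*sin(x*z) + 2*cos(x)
(15*cos(9) + 2*sin(3) + 2, 0, -15*cos(9))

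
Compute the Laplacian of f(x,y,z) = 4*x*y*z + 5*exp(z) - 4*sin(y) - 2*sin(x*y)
2*x**2*sin(x*y) + 2*y**2*sin(x*y) + 5*exp(z) + 4*sin(y)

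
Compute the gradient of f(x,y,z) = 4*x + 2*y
(4, 2, 0)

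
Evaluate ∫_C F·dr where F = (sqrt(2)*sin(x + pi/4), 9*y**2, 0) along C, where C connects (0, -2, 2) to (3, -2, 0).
1 - sqrt(2)*cos(pi/4 + 3)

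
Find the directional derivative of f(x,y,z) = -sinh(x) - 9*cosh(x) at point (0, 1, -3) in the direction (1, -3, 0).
-sqrt(10)/10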